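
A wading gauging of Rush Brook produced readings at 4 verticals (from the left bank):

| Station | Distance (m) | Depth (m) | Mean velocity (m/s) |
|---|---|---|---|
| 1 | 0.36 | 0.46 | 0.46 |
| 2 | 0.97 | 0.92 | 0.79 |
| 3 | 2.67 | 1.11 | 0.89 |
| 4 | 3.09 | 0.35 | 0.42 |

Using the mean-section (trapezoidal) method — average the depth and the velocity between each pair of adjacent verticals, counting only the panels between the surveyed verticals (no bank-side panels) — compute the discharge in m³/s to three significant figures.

Panel 1-2: Δb = 0.61 m, d̄ = (0.46+0.92)/2 = 0.69, v̄ = (0.46+0.79)/2 = 0.625 → q = 0.61×0.69×0.625 = 0.2631 m³/s
Panel 2-3: Δb = 1.7 m, d̄ = (0.92+1.11)/2 = 1.015, v̄ = (0.79+0.89)/2 = 0.84 → q = 1.7×1.015×0.84 = 1.449 m³/s
Panel 3-4: Δb = 0.42 m, d̄ = (1.11+0.35)/2 = 0.73, v̄ = (0.89+0.42)/2 = 0.655 → q = 0.42×0.73×0.655 = 0.2008 m³/s
Q = Σ q = 1.913 m³/s

1.91 m³/s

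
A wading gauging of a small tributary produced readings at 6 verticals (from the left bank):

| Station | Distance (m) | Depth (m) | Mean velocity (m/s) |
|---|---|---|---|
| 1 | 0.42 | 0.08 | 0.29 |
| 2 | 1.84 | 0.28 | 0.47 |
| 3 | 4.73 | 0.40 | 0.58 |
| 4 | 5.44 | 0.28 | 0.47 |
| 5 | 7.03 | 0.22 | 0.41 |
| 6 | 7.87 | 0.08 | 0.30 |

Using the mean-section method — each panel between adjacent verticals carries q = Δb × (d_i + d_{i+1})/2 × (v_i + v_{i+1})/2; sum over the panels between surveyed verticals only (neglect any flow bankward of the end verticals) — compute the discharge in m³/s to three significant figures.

0.959 m³/s

Panel 1-2: Δb = 1.42 m, d̄ = (0.08+0.28)/2 = 0.18, v̄ = (0.29+0.47)/2 = 0.38 → q = 1.42×0.18×0.38 = 0.09713 m³/s
Panel 2-3: Δb = 2.89 m, d̄ = (0.28+0.40)/2 = 0.34, v̄ = (0.47+0.58)/2 = 0.525 → q = 2.89×0.34×0.525 = 0.5159 m³/s
Panel 3-4: Δb = 0.71 m, d̄ = (0.40+0.28)/2 = 0.34, v̄ = (0.58+0.47)/2 = 0.525 → q = 0.71×0.34×0.525 = 0.1267 m³/s
Panel 4-5: Δb = 1.59 m, d̄ = (0.28+0.22)/2 = 0.25, v̄ = (0.47+0.41)/2 = 0.44 → q = 1.59×0.25×0.44 = 0.1749 m³/s
Panel 5-6: Δb = 0.84 m, d̄ = (0.22+0.08)/2 = 0.15, v̄ = (0.41+0.30)/2 = 0.355 → q = 0.84×0.15×0.355 = 0.04473 m³/s
Q = Σ q = 0.9594 m³/s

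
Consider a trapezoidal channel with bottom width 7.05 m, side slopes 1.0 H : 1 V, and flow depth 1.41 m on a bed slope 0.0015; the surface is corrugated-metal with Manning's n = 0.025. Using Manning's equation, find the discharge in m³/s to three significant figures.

19.5 m³/s

A = (b + z·y)·y = (7.05 + 1.0×1.41)×1.41 = 11.93 m²
P = b + 2y√(1+z²) = 7.05 + 2×1.41×√(1+1.0²) = 11.04 m
R = A/P = 11.93/11.04 = 1.081 m
Q = (1/n)·A·R^(2/3)·S^(1/2) = (1/0.025) × 11.93 × 1.081^(2/3) × 0.0015^(1/2) = 19.46 m³/s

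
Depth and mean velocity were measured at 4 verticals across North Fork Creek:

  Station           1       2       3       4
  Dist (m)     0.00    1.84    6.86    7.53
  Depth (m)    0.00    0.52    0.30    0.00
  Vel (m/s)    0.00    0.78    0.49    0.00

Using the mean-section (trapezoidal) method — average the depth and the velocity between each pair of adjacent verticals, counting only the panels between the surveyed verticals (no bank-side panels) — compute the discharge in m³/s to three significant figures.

1.52 m³/s

Panel 1-2: Δb = 1.84 m, d̄ = (0.00+0.52)/2 = 0.26, v̄ = (0.00+0.78)/2 = 0.39 → q = 1.84×0.26×0.39 = 0.1866 m³/s
Panel 2-3: Δb = 5.02 m, d̄ = (0.52+0.30)/2 = 0.41, v̄ = (0.78+0.49)/2 = 0.635 → q = 5.02×0.41×0.635 = 1.307 m³/s
Panel 3-4: Δb = 0.67 m, d̄ = (0.30+0.00)/2 = 0.15, v̄ = (0.49+0.00)/2 = 0.245 → q = 0.67×0.15×0.245 = 0.02462 m³/s
Q = Σ q = 1.518 m³/s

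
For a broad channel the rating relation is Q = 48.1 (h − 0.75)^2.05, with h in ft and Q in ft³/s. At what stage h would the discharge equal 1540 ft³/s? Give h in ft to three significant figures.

6.17 ft

h − h₀ = (Q/C)^(1/b) = (1540/48.1)^(1/2.05) = 5.424 ft
h = 0.75 + 5.424 = 6.174 ft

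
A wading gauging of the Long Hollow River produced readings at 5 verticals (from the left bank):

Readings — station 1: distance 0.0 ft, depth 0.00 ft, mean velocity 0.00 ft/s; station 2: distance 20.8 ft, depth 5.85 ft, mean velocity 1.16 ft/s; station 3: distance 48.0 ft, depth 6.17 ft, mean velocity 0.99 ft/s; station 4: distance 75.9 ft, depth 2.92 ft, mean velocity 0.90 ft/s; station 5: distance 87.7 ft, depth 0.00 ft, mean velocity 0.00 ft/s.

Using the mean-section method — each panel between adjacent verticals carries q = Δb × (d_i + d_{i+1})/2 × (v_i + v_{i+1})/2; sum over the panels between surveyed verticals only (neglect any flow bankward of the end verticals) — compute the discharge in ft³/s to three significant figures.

339 ft³/s

Panel 1-2: Δb = 20.8 ft, d̄ = (0.00+5.85)/2 = 2.925, v̄ = (0.00+1.16)/2 = 0.58 → q = 20.8×2.925×0.58 = 35.29 ft³/s
Panel 2-3: Δb = 27.2 ft, d̄ = (5.85+6.17)/2 = 6.01, v̄ = (1.16+0.99)/2 = 1.075 → q = 27.2×6.01×1.075 = 175.7 ft³/s
Panel 3-4: Δb = 27.9 ft, d̄ = (6.17+2.92)/2 = 4.545, v̄ = (0.99+0.90)/2 = 0.945 → q = 27.9×4.545×0.945 = 119.8 ft³/s
Panel 4-5: Δb = 11.8 ft, d̄ = (2.92+0.00)/2 = 1.46, v̄ = (0.90+0.00)/2 = 0.45 → q = 11.8×1.46×0.45 = 7.753 ft³/s
Q = Σ q = 338.6 ft³/s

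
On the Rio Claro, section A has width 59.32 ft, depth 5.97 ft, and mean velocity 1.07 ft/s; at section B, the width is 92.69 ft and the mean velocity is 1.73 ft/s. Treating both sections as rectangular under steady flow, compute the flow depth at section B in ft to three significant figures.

Q = A₁V₁ = (59.32×5.97) × 1.07 = 378.9 ft³/s
d₂ = Q/(b₂ V₂) = 378.9/(92.69×1.73) = 2.363 ft

2.36 ft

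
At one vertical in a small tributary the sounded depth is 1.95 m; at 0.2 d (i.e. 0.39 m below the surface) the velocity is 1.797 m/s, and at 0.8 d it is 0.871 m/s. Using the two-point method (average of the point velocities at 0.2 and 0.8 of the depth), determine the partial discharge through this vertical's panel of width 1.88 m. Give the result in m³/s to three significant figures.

4.89 m³/s

v̄ = (1.797 + 0.871) / 2 = 1.334 m/s
q = v̄ × d × w = 1.334 × 1.95 × 1.88 = 4.890 m³/s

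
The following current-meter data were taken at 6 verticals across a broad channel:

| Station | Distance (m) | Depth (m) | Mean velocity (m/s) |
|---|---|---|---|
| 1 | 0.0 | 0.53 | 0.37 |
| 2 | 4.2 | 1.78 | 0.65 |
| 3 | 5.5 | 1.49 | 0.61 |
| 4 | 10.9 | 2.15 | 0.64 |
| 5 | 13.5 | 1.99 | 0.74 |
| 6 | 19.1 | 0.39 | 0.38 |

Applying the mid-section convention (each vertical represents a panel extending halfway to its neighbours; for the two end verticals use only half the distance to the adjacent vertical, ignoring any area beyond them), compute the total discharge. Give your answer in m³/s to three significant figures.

18.6 m³/s

w_1 = (4.2 − 0.0)/2 = 2.1 m; q_1 = 0.37 × 0.53 × 2.1 = 0.4118 m³/s
w_2 = (5.5 − 0.0)/2 = 2.75 m; q_2 = 0.65 × 1.78 × 2.75 = 3.182 m³/s
w_3 = (10.9 − 4.2)/2 = 3.35 m; q_3 = 0.61 × 1.49 × 3.35 = 3.045 m³/s
w_4 = (13.5 − 5.5)/2 = 4 m; q_4 = 0.64 × 2.15 × 4 = 5.504 m³/s
w_5 = (19.1 − 10.9)/2 = 4.1 m; q_5 = 0.74 × 1.99 × 4.1 = 6.038 m³/s
w_6 = (19.1 − 13.5)/2 = 2.8 m; q_6 = 0.38 × 0.39 × 2.8 = 0.4150 m³/s
Q = Σ qᵢ = 18.59 m³/s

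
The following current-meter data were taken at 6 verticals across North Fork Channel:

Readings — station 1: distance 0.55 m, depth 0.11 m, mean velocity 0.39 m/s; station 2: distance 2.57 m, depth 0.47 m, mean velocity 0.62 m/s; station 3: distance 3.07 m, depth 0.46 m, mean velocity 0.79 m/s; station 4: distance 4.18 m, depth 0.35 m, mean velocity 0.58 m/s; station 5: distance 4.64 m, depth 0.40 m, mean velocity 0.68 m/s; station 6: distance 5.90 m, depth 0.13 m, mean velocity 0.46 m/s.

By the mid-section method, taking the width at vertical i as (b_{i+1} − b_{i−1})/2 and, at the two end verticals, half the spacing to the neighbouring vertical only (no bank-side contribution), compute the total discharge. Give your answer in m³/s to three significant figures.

w_1 = (2.57 − 0.55)/2 = 1.01 m; q_1 = 0.39 × 0.11 × 1.01 = 0.04333 m³/s
w_2 = (3.07 − 0.55)/2 = 1.26 m; q_2 = 0.62 × 0.47 × 1.26 = 0.3672 m³/s
w_3 = (4.18 − 2.57)/2 = 0.805 m; q_3 = 0.79 × 0.46 × 0.805 = 0.2925 m³/s
w_4 = (4.64 − 3.07)/2 = 0.785 m; q_4 = 0.58 × 0.35 × 0.785 = 0.1594 m³/s
w_5 = (5.90 − 4.18)/2 = 0.86 m; q_5 = 0.68 × 0.40 × 0.86 = 0.2339 m³/s
w_6 = (5.90 − 4.64)/2 = 0.63 m; q_6 = 0.46 × 0.13 × 0.63 = 0.03767 m³/s
Q = Σ qᵢ = 1.134 m³/s

1.13 m³/s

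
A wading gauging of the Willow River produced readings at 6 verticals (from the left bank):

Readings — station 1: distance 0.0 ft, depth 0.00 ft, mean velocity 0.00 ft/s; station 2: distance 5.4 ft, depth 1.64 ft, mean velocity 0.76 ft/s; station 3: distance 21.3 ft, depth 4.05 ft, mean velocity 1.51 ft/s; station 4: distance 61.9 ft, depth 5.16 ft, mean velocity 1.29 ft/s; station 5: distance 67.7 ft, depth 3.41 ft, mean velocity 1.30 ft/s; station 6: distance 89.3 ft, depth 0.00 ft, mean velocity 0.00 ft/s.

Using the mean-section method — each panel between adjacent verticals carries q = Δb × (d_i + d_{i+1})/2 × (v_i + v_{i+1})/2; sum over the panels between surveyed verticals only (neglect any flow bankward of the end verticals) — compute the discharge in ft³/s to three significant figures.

Panel 1-2: Δb = 5.4 ft, d̄ = (0.00+1.64)/2 = 0.82, v̄ = (0.00+0.76)/2 = 0.38 → q = 5.4×0.82×0.38 = 1.683 ft³/s
Panel 2-3: Δb = 15.9 ft, d̄ = (1.64+4.05)/2 = 2.845, v̄ = (0.76+1.51)/2 = 1.135 → q = 15.9×2.845×1.135 = 51.34 ft³/s
Panel 3-4: Δb = 40.6 ft, d̄ = (4.05+5.16)/2 = 4.605, v̄ = (1.51+1.29)/2 = 1.4 → q = 40.6×4.605×1.4 = 261.7 ft³/s
Panel 4-5: Δb = 5.8 ft, d̄ = (5.16+3.41)/2 = 4.285, v̄ = (1.29+1.30)/2 = 1.295 → q = 5.8×4.285×1.295 = 32.18 ft³/s
Panel 5-6: Δb = 21.6 ft, d̄ = (3.41+0.00)/2 = 1.705, v̄ = (1.30+0.00)/2 = 0.65 → q = 21.6×1.705×0.65 = 23.94 ft³/s
Q = Σ q = 370.9 ft³/s

371 ft³/s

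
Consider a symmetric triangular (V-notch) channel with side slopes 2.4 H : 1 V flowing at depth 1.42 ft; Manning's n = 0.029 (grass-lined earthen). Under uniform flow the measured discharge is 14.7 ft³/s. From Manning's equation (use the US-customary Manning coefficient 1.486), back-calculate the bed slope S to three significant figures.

0.00617

A = z·y² = 2.4×1.42² = 4.839 ft²
P = 2y√(1+z²) = 2×1.42×√(1+2.4²) = 7.384 ft
R = A/P = 4.839/7.384 = 0.6554 ft
S = (Q·n / (1.486·A·R^(2/3)))² = (14.7×0.029 / (1.486×4.839×0.7545))² = 0.006173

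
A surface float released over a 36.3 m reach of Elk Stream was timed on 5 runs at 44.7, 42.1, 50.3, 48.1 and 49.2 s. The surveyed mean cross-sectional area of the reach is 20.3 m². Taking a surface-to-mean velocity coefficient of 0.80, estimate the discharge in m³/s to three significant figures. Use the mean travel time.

t̄ = (44.7 + 42.1 + 50.3 + 48.1 + 49.2) / 5 = 46.88 s
v_surface = L / t̄ = 36.3 / 46.88 = 0.7743 m/s
v_mean = 0.80 × 0.7743 = 0.6195 m/s
Q = A × v_mean = 20.3 × 0.6195 = 12.57 m³/s

12.6 m³/s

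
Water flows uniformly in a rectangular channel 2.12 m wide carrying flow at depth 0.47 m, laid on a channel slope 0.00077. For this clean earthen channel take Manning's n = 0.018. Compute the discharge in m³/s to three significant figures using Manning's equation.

A = b·y = 2.12 × 0.47 = 0.9964 m²
P = b + 2y = 2.12 + 2×0.47 = 3.060 m
R = A/P = 0.9964/3.060 = 0.3256 m
Q = (1/n)·A·R^(2/3)·S^(1/2) = (1/0.018) × 0.9964 × 0.3256^(2/3) × 0.00077^(1/2) = 0.7270 m³/s

0.727 m³/s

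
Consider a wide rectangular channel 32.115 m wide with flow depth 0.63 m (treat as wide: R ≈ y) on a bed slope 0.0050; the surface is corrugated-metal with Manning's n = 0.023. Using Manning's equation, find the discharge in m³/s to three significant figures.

A = b·y = 32.115 × 0.63 = 20.23 m²
Wide channel: R ≈ y = 0.63 m
Q = (1/n)·A·R^(2/3)·S^(1/2) = (1/0.023) × 20.23 × 0.6300^(2/3) × 0.0050^(1/2) = 45.71 m³/s

45.7 m³/s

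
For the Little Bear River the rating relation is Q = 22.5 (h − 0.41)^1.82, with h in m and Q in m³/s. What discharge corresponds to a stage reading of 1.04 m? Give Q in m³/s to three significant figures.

9.70 m³/s

Q = 22.5 × (1.04 − 0.41)^1.82 = 22.5 × 0.63^1.82 = 9.705 m³/s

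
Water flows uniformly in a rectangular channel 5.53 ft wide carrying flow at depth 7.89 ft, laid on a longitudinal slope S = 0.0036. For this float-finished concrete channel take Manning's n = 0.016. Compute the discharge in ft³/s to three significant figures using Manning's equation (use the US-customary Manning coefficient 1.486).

A = b·y = 5.53 × 7.89 = 43.63 ft²
P = b + 2y = 5.53 + 2×7.89 = 21.31 ft
R = A/P = 43.63/21.31 = 2.047 ft
Q = (1.486/n)·A·R^(2/3)·S^(1/2) = (1.486/0.016) × 43.63 × 2.047^(2/3) × 0.0036^(1/2) = 392.0 ft³/s

392 ft³/s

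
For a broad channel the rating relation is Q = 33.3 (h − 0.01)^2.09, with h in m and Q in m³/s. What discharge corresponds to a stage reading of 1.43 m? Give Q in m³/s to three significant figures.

Q = 33.3 × (1.43 − 0.01)^2.09 = 33.3 × 1.42^2.09 = 69.30 m³/s

69.3 m³/s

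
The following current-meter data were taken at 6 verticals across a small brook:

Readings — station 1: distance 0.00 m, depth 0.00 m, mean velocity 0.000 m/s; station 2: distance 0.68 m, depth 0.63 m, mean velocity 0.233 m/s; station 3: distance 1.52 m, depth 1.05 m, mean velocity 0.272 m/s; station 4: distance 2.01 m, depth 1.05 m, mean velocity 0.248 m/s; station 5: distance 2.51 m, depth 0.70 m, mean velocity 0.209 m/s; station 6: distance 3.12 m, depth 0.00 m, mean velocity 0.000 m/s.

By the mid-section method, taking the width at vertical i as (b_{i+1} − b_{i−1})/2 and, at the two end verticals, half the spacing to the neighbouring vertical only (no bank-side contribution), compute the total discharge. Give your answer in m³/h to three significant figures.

1840 m³/h

w_2 = (1.52 − 0.00)/2 = 0.76 m; q_2 = 0.233 × 0.63 × 0.76 = 0.1116 m³/s
w_3 = (2.01 − 0.68)/2 = 0.665 m; q_3 = 0.272 × 1.05 × 0.665 = 0.1899 m³/s
w_4 = (2.51 − 1.52)/2 = 0.495 m; q_4 = 0.248 × 1.05 × 0.495 = 0.1289 m³/s
w_5 = (3.12 − 2.01)/2 = 0.555 m; q_5 = 0.209 × 0.70 × 0.555 = 0.08120 m³/s
Stations 1, 6 contribute zero (depth or velocity is 0).
Q = Σ qᵢ = 0.5116 m³/s
= 0.5116 × 3600 = 1842 m³/h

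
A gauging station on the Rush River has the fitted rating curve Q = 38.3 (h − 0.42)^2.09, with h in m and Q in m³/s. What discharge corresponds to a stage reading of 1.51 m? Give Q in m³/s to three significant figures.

45.9 m³/s

Q = 38.3 × (1.51 − 0.42)^2.09 = 38.3 × 1.09^2.09 = 45.86 m³/s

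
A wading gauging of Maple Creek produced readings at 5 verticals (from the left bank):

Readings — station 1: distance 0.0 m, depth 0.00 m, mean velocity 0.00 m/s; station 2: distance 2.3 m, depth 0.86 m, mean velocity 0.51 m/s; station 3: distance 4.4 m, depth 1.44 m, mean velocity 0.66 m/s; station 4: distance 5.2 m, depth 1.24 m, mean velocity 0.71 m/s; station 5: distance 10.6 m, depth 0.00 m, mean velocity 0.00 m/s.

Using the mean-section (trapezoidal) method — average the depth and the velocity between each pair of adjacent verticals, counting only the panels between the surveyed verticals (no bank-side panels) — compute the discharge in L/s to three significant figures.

Panel 1-2: Δb = 2.3 m, d̄ = (0.00+0.86)/2 = 0.43, v̄ = (0.00+0.51)/2 = 0.255 → q = 2.3×0.43×0.255 = 0.2522 m³/s
Panel 2-3: Δb = 2.1 m, d̄ = (0.86+1.44)/2 = 1.15, v̄ = (0.51+0.66)/2 = 0.585 → q = 2.1×1.15×0.585 = 1.413 m³/s
Panel 3-4: Δb = 0.8 m, d̄ = (1.44+1.24)/2 = 1.34, v̄ = (0.66+0.71)/2 = 0.685 → q = 0.8×1.34×0.685 = 0.7343 m³/s
Panel 4-5: Δb = 5.4 m, d̄ = (1.24+0.00)/2 = 0.62, v̄ = (0.71+0.00)/2 = 0.355 → q = 5.4×0.62×0.355 = 1.189 m³/s
Q = Σ q = 3.588 m³/s
= 3.588 × 1000 = 3588 L/s

3590 L/s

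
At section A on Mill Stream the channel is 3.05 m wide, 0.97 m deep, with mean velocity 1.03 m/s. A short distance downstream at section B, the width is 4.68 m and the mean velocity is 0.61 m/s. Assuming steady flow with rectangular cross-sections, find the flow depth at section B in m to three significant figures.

Q = A₁V₁ = (3.05×0.97) × 1.03 = 3.047 m³/s
d₂ = Q/(b₂ V₂) = 3.047/(4.68×0.61) = 1.067 m

1.07 m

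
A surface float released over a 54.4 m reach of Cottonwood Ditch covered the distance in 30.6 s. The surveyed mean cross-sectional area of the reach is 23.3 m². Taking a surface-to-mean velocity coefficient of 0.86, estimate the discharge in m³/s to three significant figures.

35.6 m³/s

v_surface = L / t̄ = 54.4 / 30.6 = 1.778 m/s
v_mean = 0.86 × 1.778 = 1.529 m/s
Q = A × v_mean = 23.3 × 1.529 = 35.62 m³/s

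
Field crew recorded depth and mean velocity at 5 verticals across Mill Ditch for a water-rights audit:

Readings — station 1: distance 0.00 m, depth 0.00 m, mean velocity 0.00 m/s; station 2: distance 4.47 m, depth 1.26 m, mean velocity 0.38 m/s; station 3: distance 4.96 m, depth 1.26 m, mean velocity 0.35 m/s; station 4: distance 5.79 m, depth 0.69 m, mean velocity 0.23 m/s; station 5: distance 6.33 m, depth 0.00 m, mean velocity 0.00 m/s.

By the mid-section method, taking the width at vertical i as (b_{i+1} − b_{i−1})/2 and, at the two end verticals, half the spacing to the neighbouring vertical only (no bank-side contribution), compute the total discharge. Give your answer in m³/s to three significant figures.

w_2 = (4.96 − 0.00)/2 = 2.48 m; q_2 = 0.38 × 1.26 × 2.48 = 1.187 m³/s
w_3 = (5.79 − 4.47)/2 = 0.66 m; q_3 = 0.35 × 1.26 × 0.66 = 0.2911 m³/s
w_4 = (6.33 − 4.96)/2 = 0.685 m; q_4 = 0.23 × 0.69 × 0.685 = 0.1087 m³/s
Stations 1, 5 contribute zero (depth or velocity is 0).
Q = Σ qᵢ = 1.587 m³/s

1.59 m³/s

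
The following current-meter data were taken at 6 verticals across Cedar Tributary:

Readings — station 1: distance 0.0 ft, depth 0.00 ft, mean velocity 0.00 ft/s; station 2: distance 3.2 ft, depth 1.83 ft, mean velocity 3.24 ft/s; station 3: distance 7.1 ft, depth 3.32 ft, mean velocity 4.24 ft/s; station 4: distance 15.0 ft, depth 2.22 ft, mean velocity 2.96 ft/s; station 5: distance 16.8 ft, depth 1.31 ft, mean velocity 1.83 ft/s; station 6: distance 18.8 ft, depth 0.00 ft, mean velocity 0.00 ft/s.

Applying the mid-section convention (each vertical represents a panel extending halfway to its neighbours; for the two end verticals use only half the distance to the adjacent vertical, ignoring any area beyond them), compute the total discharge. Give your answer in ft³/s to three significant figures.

141 ft³/s

w_2 = (7.1 − 0.0)/2 = 3.55 ft; q_2 = 3.24 × 1.83 × 3.55 = 21.05 ft³/s
w_3 = (15.0 − 3.2)/2 = 5.9 ft; q_3 = 4.24 × 3.32 × 5.9 = 83.05 ft³/s
w_4 = (16.8 − 7.1)/2 = 4.85 ft; q_4 = 2.96 × 2.22 × 4.85 = 31.87 ft³/s
w_5 = (18.8 − 15.0)/2 = 1.9 ft; q_5 = 1.83 × 1.31 × 1.9 = 4.555 ft³/s
Stations 1, 6 contribute zero (depth or velocity is 0).
Q = Σ qᵢ = 140.5 ft³/s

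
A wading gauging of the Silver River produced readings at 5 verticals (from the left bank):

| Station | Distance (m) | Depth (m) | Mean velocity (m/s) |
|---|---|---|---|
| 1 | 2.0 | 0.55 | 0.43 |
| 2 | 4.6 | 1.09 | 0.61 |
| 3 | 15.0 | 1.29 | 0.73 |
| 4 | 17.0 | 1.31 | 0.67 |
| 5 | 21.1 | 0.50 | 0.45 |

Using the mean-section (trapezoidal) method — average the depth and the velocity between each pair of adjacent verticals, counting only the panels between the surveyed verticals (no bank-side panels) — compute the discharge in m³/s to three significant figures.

Panel 1-2: Δb = 2.6 m, d̄ = (0.55+1.09)/2 = 0.82, v̄ = (0.43+0.61)/2 = 0.52 → q = 2.6×0.82×0.52 = 1.109 m³/s
Panel 2-3: Δb = 10.4 m, d̄ = (1.09+1.29)/2 = 1.19, v̄ = (0.61+0.73)/2 = 0.67 → q = 10.4×1.19×0.67 = 8.292 m³/s
Panel 3-4: Δb = 2 m, d̄ = (1.29+1.31)/2 = 1.3, v̄ = (0.73+0.67)/2 = 0.7 → q = 2×1.3×0.7 = 1.820 m³/s
Panel 4-5: Δb = 4.1 m, d̄ = (1.31+0.50)/2 = 0.905, v̄ = (0.67+0.45)/2 = 0.56 → q = 4.1×0.905×0.56 = 2.078 m³/s
Q = Σ q = 13.30 m³/s

13.3 m³/s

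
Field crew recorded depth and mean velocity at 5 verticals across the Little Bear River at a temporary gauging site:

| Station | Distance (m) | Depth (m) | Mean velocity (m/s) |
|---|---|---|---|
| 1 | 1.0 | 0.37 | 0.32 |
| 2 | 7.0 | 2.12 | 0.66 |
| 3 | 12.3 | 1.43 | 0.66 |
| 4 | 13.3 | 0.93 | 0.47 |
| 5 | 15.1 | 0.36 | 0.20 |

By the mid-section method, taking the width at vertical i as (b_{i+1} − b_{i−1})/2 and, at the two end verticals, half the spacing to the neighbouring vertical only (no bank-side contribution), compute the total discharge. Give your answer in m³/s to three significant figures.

11.9 m³/s

w_1 = (7.0 − 1.0)/2 = 3 m; q_1 = 0.32 × 0.37 × 3 = 0.3552 m³/s
w_2 = (12.3 − 1.0)/2 = 5.65 m; q_2 = 0.66 × 2.12 × 5.65 = 7.905 m³/s
w_3 = (13.3 − 7.0)/2 = 3.15 m; q_3 = 0.66 × 1.43 × 3.15 = 2.973 m³/s
w_4 = (15.1 − 12.3)/2 = 1.4 m; q_4 = 0.47 × 0.93 × 1.4 = 0.6119 m³/s
w_5 = (15.1 − 13.3)/2 = 0.9 m; q_5 = 0.20 × 0.36 × 0.9 = 0.06480 m³/s
Q = Σ qᵢ = 11.91 m³/s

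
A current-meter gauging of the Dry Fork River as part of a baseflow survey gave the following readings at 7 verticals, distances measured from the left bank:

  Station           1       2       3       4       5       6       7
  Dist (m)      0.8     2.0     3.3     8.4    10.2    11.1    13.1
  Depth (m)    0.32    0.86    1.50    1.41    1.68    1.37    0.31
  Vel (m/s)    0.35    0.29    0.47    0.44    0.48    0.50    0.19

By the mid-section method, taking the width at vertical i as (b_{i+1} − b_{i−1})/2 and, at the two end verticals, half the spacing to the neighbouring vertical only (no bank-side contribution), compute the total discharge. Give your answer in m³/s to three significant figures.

6.92 m³/s

w_1 = (2.0 − 0.8)/2 = 0.6 m; q_1 = 0.35 × 0.32 × 0.6 = 0.06720 m³/s
w_2 = (3.3 − 0.8)/2 = 1.25 m; q_2 = 0.29 × 0.86 × 1.25 = 0.3118 m³/s
w_3 = (8.4 − 2.0)/2 = 3.2 m; q_3 = 0.47 × 1.50 × 3.2 = 2.256 m³/s
w_4 = (10.2 − 3.3)/2 = 3.45 m; q_4 = 0.44 × 1.41 × 3.45 = 2.140 m³/s
w_5 = (11.1 − 8.4)/2 = 1.35 m; q_5 = 0.48 × 1.68 × 1.35 = 1.089 m³/s
w_6 = (13.1 − 10.2)/2 = 1.45 m; q_6 = 0.50 × 1.37 × 1.45 = 0.9933 m³/s
w_7 = (13.1 − 11.1)/2 = 1 m; q_7 = 0.19 × 0.31 × 1 = 0.05890 m³/s
Q = Σ qᵢ = 6.916 m³/s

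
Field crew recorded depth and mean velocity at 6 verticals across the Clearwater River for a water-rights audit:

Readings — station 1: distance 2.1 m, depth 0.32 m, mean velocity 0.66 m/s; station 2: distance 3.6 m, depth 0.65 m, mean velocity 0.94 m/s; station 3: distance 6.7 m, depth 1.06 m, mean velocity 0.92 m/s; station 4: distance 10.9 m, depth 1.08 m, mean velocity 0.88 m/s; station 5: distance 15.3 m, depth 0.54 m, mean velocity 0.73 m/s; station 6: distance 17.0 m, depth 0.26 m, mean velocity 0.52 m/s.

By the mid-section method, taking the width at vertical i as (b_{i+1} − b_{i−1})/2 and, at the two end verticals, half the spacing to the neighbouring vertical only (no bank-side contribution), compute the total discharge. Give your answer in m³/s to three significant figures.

10.5 m³/s

w_1 = (3.6 − 2.1)/2 = 0.75 m; q_1 = 0.66 × 0.32 × 0.75 = 0.1584 m³/s
w_2 = (6.7 − 2.1)/2 = 2.3 m; q_2 = 0.94 × 0.65 × 2.3 = 1.405 m³/s
w_3 = (10.9 − 3.6)/2 = 3.65 m; q_3 = 0.92 × 1.06 × 3.65 = 3.559 m³/s
w_4 = (15.3 − 6.7)/2 = 4.3 m; q_4 = 0.88 × 1.08 × 4.3 = 4.087 m³/s
w_5 = (17.0 − 10.9)/2 = 3.05 m; q_5 = 0.73 × 0.54 × 3.05 = 1.202 m³/s
w_6 = (17.0 − 15.3)/2 = 0.85 m; q_6 = 0.52 × 0.26 × 0.85 = 0.1149 m³/s
Q = Σ qᵢ = 10.53 m³/s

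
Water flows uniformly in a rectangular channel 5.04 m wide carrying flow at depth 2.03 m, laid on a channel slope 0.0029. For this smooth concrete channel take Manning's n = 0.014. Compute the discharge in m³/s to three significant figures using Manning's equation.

A = b·y = 5.04 × 2.03 = 10.23 m²
P = b + 2y = 5.04 + 2×2.03 = 9.100 m
R = A/P = 10.23/9.100 = 1.124 m
Q = (1/n)·A·R^(2/3)·S^(1/2) = (1/0.014) × 10.23 × 1.124^(2/3) × 0.0029^(1/2) = 42.55 m³/s

42.6 m³/s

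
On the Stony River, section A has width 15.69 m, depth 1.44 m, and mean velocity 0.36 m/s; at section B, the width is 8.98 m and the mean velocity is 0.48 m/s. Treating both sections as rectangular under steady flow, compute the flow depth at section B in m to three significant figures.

Q = A₁V₁ = (15.69×1.44) × 0.36 = 8.134 m³/s
d₂ = Q/(b₂ V₂) = 8.134/(8.98×0.48) = 1.887 m

1.89 m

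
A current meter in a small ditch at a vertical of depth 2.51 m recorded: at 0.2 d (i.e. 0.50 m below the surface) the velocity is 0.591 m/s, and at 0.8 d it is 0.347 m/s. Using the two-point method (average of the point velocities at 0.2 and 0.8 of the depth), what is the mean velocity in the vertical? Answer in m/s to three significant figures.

0.469 m/s

v̄ = (0.591 + 0.347) / 2 = 0.4690 m/s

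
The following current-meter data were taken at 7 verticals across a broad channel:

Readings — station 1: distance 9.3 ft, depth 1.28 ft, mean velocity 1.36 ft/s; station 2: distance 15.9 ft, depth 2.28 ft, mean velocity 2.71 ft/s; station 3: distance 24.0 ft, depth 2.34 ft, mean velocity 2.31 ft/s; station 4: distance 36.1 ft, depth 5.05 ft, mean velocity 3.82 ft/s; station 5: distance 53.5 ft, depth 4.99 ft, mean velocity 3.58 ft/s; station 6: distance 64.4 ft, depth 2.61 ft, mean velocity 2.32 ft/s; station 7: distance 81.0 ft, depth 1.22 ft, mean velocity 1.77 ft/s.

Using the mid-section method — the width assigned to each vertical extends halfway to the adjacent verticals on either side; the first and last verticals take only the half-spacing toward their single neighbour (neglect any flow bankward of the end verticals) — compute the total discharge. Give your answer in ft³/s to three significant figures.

744 ft³/s

w_1 = (15.9 − 9.3)/2 = 3.3 ft; q_1 = 1.36 × 1.28 × 3.3 = 5.745 ft³/s
w_2 = (24.0 − 9.3)/2 = 7.35 ft; q_2 = 2.71 × 2.28 × 7.35 = 45.41 ft³/s
w_3 = (36.1 − 15.9)/2 = 10.1 ft; q_3 = 2.31 × 2.34 × 10.1 = 54.59 ft³/s
w_4 = (53.5 − 24.0)/2 = 14.75 ft; q_4 = 3.82 × 5.05 × 14.75 = 284.5 ft³/s
w_5 = (64.4 − 36.1)/2 = 14.15 ft; q_5 = 3.58 × 4.99 × 14.15 = 252.8 ft³/s
w_6 = (81.0 − 53.5)/2 = 13.75 ft; q_6 = 2.32 × 2.61 × 13.75 = 83.26 ft³/s
w_7 = (81.0 − 64.4)/2 = 8.3 ft; q_7 = 1.77 × 1.22 × 8.3 = 17.92 ft³/s
Q = Σ qᵢ = 744.3 ft³/s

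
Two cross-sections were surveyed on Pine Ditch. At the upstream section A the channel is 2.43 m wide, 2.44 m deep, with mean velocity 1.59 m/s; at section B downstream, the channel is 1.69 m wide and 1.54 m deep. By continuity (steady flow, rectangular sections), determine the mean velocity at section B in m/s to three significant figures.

Q = A₁V₁ = (2.43×2.44) × 1.59 = 9.427 m³/s
A₂ = 1.69 × 1.54 = 2.603 m²
V₂ = Q/A₂ = 9.427/2.603 = 3.622 m/s

3.62 m/s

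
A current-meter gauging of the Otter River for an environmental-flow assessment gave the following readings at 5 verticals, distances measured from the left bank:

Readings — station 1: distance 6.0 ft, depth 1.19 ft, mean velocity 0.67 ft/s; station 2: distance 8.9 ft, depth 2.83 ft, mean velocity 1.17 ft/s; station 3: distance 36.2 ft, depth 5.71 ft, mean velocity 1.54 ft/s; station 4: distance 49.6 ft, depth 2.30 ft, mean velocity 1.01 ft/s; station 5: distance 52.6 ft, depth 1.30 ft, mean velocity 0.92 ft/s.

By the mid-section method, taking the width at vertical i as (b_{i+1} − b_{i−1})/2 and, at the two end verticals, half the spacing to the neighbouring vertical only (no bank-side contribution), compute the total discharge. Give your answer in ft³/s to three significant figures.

251 ft³/s

w_1 = (8.9 − 6.0)/2 = 1.45 ft; q_1 = 0.67 × 1.19 × 1.45 = 1.156 ft³/s
w_2 = (36.2 − 6.0)/2 = 15.1 ft; q_2 = 1.17 × 2.83 × 15.1 = 50.00 ft³/s
w_3 = (49.6 − 8.9)/2 = 20.35 ft; q_3 = 1.54 × 5.71 × 20.35 = 178.9 ft³/s
w_4 = (52.6 − 36.2)/2 = 8.2 ft; q_4 = 1.01 × 2.30 × 8.2 = 19.05 ft³/s
w_5 = (52.6 − 49.6)/2 = 1.5 ft; q_5 = 0.92 × 1.30 × 1.5 = 1.794 ft³/s
Q = Σ qᵢ = 250.9 ft³/s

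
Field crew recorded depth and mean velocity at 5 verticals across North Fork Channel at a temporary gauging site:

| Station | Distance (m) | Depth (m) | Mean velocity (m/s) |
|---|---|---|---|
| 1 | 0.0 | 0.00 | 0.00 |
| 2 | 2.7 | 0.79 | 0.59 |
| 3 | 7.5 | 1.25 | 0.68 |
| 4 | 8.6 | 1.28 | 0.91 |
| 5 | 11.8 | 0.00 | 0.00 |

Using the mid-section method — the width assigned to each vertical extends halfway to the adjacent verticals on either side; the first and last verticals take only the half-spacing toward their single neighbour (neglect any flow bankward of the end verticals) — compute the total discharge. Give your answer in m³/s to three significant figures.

w_2 = (7.5 − 0.0)/2 = 3.75 m; q_2 = 0.59 × 0.79 × 3.75 = 1.748 m³/s
w_3 = (8.6 − 2.7)/2 = 2.95 m; q_3 = 0.68 × 1.25 × 2.95 = 2.508 m³/s
w_4 = (11.8 − 7.5)/2 = 2.15 m; q_4 = 0.91 × 1.28 × 2.15 = 2.504 m³/s
Stations 1, 5 contribute zero (depth or velocity is 0).
Q = Σ qᵢ = 6.760 m³/s

6.76 m³/s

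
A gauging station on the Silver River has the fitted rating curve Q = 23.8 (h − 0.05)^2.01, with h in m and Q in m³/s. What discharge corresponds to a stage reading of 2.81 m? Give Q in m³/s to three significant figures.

183 m³/s

Q = 23.8 × (2.81 − 0.05)^2.01 = 23.8 × 2.76^2.01 = 183.1 m³/s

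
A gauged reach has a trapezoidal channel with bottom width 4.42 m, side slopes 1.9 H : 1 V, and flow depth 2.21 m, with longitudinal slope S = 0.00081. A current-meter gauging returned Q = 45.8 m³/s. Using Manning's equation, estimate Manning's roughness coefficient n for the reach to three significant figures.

A = (b + z·y)·y = (4.42 + 1.9×2.21)×2.21 = 19.05 m²
P = b + 2y√(1+z²) = 4.42 + 2×2.21×√(1+1.9²) = 13.91 m
R = A/P = 19.05/13.91 = 1.369 m
n = (1/Q)·A·R^(2/3)·S^(1/2) = (1/45.8) × 19.05 × 1.233 × 0.02846 = 0.01460

0.0146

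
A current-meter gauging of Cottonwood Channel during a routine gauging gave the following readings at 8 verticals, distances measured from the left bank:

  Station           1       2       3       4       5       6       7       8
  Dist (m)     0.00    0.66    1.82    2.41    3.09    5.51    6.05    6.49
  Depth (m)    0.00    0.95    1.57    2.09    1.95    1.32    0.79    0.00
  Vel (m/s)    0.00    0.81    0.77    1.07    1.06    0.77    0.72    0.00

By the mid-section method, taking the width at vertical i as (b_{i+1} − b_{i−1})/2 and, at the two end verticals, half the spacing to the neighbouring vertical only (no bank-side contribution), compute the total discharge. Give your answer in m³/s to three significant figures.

8.16 m³/s

w_2 = (1.82 − 0.00)/2 = 0.91 m; q_2 = 0.81 × 0.95 × 0.91 = 0.7002 m³/s
w_3 = (2.41 − 0.66)/2 = 0.875 m; q_3 = 0.77 × 1.57 × 0.875 = 1.058 m³/s
w_4 = (3.09 − 1.82)/2 = 0.635 m; q_4 = 1.07 × 2.09 × 0.635 = 1.420 m³/s
w_5 = (5.51 − 2.41)/2 = 1.55 m; q_5 = 1.06 × 1.95 × 1.55 = 3.204 m³/s
w_6 = (6.05 − 3.09)/2 = 1.48 m; q_6 = 0.77 × 1.32 × 1.48 = 1.504 m³/s
w_7 = (6.49 − 5.51)/2 = 0.49 m; q_7 = 0.72 × 0.79 × 0.49 = 0.2787 m³/s
Stations 1, 8 contribute zero (depth or velocity is 0).
Q = Σ qᵢ = 8.165 m³/s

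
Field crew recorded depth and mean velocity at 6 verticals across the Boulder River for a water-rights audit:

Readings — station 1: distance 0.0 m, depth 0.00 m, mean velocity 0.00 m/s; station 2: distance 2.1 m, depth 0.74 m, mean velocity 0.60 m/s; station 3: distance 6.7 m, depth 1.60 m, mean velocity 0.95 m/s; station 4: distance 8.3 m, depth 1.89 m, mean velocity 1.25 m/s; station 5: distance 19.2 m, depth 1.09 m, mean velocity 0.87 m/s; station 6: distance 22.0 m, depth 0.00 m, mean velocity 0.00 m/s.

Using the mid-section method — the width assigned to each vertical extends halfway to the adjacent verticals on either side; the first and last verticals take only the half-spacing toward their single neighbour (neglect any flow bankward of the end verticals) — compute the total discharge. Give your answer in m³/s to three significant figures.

w_2 = (6.7 − 0.0)/2 = 3.35 m; q_2 = 0.60 × 0.74 × 3.35 = 1.487 m³/s
w_3 = (8.3 − 2.1)/2 = 3.1 m; q_3 = 0.95 × 1.60 × 3.1 = 4.712 m³/s
w_4 = (19.2 − 6.7)/2 = 6.25 m; q_4 = 1.25 × 1.89 × 6.25 = 14.77 m³/s
w_5 = (22.0 − 8.3)/2 = 6.85 m; q_5 = 0.87 × 1.09 × 6.85 = 6.496 m³/s
Stations 1, 6 contribute zero (depth or velocity is 0).
Q = Σ qᵢ = 27.46 m³/s

27.5 m³/s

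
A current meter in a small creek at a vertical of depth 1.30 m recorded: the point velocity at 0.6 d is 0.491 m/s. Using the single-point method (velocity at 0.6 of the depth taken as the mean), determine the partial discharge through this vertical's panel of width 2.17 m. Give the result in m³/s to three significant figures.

v̄ = v₀.₆ = 0.491 m/s
q = v̄ × d × w = 0.4910 × 1.30 × 2.17 = 1.385 m³/s

1.39 m³/s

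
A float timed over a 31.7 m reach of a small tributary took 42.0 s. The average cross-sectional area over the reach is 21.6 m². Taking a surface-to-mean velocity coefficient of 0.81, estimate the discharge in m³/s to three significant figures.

13.2 m³/s

v_surface = L / t̄ = 31.7 / 42 = 0.7548 m/s
v_mean = 0.81 × 0.7548 = 0.6114 m/s
Q = A × v_mean = 21.6 × 0.6114 = 13.21 m³/s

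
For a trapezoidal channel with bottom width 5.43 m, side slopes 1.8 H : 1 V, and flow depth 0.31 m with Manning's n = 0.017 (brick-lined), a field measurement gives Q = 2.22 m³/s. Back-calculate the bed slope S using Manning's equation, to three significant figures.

0.00229

A = (b + z·y)·y = (5.43 + 1.8×0.31)×0.31 = 1.856 m²
P = b + 2y√(1+z²) = 5.43 + 2×0.31×√(1+1.8²) = 6.707 m
R = A/P = 1.856/6.707 = 0.2768 m
S = (Q·n / (1·A·R^(2/3)))² = (2.22×0.017 / (1×1.856×0.4247))² = 0.002292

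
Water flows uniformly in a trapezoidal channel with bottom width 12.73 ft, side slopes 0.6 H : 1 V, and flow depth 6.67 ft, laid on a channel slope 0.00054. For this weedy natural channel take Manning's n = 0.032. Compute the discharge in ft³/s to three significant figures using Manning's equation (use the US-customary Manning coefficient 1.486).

A = (b + z·y)·y = (12.73 + 0.6×6.67)×6.67 = 111.6 ft²
P = b + 2y√(1+z²) = 12.73 + 2×6.67×√(1+0.6²) = 28.29 ft
R = A/P = 111.6/28.29 = 3.945 ft
Q = (1.486/n)·A·R^(2/3)·S^(1/2) = (1.486/0.032) × 111.6 × 3.945^(2/3) × 0.00054^(1/2) = 300.7 ft³/s

301 ft³/s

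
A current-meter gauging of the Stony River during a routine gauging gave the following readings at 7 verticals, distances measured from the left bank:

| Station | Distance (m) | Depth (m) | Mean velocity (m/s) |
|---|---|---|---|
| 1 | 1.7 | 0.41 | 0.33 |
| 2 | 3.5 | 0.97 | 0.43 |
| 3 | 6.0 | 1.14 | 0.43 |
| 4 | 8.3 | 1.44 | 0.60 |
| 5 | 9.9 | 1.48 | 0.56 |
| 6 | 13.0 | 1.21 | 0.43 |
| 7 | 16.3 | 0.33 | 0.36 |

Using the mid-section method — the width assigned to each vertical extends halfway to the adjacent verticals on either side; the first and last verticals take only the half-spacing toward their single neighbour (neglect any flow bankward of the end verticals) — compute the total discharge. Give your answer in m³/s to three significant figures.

w_1 = (3.5 − 1.7)/2 = 0.9 m; q_1 = 0.33 × 0.41 × 0.9 = 0.1218 m³/s
w_2 = (6.0 − 1.7)/2 = 2.15 m; q_2 = 0.43 × 0.97 × 2.15 = 0.8968 m³/s
w_3 = (8.3 − 3.5)/2 = 2.4 m; q_3 = 0.43 × 1.14 × 2.4 = 1.176 m³/s
w_4 = (9.9 − 6.0)/2 = 1.95 m; q_4 = 0.60 × 1.44 × 1.95 = 1.685 m³/s
w_5 = (13.0 − 8.3)/2 = 2.35 m; q_5 = 0.56 × 1.48 × 2.35 = 1.948 m³/s
w_6 = (16.3 − 9.9)/2 = 3.2 m; q_6 = 0.43 × 1.21 × 3.2 = 1.665 m³/s
w_7 = (16.3 − 13.0)/2 = 1.65 m; q_7 = 0.36 × 0.33 × 1.65 = 0.1960 m³/s
Q = Σ qᵢ = 7.688 m³/s

7.69 m³/s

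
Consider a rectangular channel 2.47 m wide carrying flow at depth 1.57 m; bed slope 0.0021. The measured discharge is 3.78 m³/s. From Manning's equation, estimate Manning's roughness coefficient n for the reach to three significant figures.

0.0368

A = b·y = 2.47 × 1.57 = 3.878 m²
P = b + 2y = 2.47 + 2×1.57 = 5.610 m
R = A/P = 3.878/5.610 = 0.6912 m
n = (1/Q)·A·R^(2/3)·S^(1/2) = (1/3.78) × 3.878 × 0.7818 × 0.04583 = 0.03675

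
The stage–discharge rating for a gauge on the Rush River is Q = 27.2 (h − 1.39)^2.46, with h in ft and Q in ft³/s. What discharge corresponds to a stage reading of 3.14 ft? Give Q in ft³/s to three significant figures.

Q = 27.2 × (3.14 − 1.39)^2.46 = 27.2 × 1.75^2.46 = 107.8 ft³/s

108 ft³/s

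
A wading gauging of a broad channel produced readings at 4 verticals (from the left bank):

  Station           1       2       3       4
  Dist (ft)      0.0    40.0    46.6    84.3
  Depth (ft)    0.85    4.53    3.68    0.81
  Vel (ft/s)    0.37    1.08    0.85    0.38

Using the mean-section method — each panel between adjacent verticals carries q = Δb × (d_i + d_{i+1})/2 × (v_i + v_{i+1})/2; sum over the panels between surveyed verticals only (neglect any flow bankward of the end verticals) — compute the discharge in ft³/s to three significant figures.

156 ft³/s

Panel 1-2: Δb = 40 ft, d̄ = (0.85+4.53)/2 = 2.69, v̄ = (0.37+1.08)/2 = 0.725 → q = 40×2.69×0.725 = 78.01 ft³/s
Panel 2-3: Δb = 6.6 ft, d̄ = (4.53+3.68)/2 = 4.105, v̄ = (1.08+0.85)/2 = 0.965 → q = 6.6×4.105×0.965 = 26.14 ft³/s
Panel 3-4: Δb = 37.7 ft, d̄ = (3.68+0.81)/2 = 2.245, v̄ = (0.85+0.38)/2 = 0.615 → q = 37.7×2.245×0.615 = 52.05 ft³/s
Q = Σ q = 156.2 ft³/s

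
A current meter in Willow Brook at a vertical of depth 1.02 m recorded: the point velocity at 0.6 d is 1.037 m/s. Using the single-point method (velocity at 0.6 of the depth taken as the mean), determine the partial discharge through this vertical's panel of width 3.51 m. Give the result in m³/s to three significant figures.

3.71 m³/s

v̄ = v₀.₆ = 1.037 m/s
q = v̄ × d × w = 1.037 × 1.02 × 3.51 = 3.713 m³/s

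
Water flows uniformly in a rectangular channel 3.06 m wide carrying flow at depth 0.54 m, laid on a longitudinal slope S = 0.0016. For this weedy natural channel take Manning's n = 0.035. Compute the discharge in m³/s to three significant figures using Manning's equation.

1.02 m³/s

A = b·y = 3.06 × 0.54 = 1.652 m²
P = b + 2y = 3.06 + 2×0.54 = 4.140 m
R = A/P = 1.652/4.140 = 0.3991 m
Q = (1/n)·A·R^(2/3)·S^(1/2) = (1/0.035) × 1.652 × 0.3991^(2/3) × 0.0016^(1/2) = 1.024 m³/s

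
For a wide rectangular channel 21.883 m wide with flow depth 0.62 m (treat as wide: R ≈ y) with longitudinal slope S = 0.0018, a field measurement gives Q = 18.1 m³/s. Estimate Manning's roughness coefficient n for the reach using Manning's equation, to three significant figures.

0.0231

A = b·y = 21.883 × 0.62 = 13.57 m²
Wide channel: R ≈ y = 0.62 m
n = (1/Q)·A·R^(2/3)·S^(1/2) = (1/18.1) × 13.57 × 0.7271 × 0.04243 = 0.02312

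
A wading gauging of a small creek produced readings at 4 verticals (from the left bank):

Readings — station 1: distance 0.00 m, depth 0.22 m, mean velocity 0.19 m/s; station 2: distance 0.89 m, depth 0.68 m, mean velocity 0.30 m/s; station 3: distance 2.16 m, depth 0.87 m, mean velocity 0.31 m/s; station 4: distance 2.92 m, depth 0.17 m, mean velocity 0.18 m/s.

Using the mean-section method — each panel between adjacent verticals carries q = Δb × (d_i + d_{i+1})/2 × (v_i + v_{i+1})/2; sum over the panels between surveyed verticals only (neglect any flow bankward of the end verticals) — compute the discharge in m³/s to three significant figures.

Panel 1-2: Δb = 0.89 m, d̄ = (0.22+0.68)/2 = 0.45, v̄ = (0.19+0.30)/2 = 0.245 → q = 0.89×0.45×0.245 = 0.09812 m³/s
Panel 2-3: Δb = 1.27 m, d̄ = (0.68+0.87)/2 = 0.775, v̄ = (0.30+0.31)/2 = 0.305 → q = 1.27×0.775×0.305 = 0.3002 m³/s
Panel 3-4: Δb = 0.76 m, d̄ = (0.87+0.17)/2 = 0.52, v̄ = (0.31+0.18)/2 = 0.245 → q = 0.76×0.52×0.245 = 0.09682 m³/s
Q = Σ q = 0.4951 m³/s

0.495 m³/s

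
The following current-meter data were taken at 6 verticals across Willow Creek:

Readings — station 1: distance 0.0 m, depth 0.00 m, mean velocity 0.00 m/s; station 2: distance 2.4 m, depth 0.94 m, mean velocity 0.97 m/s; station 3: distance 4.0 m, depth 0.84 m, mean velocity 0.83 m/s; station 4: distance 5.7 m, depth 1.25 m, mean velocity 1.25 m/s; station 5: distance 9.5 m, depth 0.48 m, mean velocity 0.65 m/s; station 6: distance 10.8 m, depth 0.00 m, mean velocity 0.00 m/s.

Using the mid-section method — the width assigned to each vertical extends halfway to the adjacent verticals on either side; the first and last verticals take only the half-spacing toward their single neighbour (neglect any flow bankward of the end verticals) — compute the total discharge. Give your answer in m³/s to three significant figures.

8.07 m³/s

w_2 = (4.0 − 0.0)/2 = 2 m; q_2 = 0.97 × 0.94 × 2 = 1.824 m³/s
w_3 = (5.7 − 2.4)/2 = 1.65 m; q_3 = 0.83 × 0.84 × 1.65 = 1.150 m³/s
w_4 = (9.5 − 4.0)/2 = 2.75 m; q_4 = 1.25 × 1.25 × 2.75 = 4.297 m³/s
w_5 = (10.8 − 5.7)/2 = 2.55 m; q_5 = 0.65 × 0.48 × 2.55 = 0.7956 m³/s
Stations 1, 6 contribute zero (depth or velocity is 0).
Q = Σ qᵢ = 8.066 m³/s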